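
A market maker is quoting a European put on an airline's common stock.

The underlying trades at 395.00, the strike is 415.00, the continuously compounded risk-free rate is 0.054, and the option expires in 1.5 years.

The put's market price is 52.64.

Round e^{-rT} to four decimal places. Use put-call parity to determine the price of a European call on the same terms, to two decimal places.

e^(−rT) = e^(−0.054·1.5) = 0.9222
Put-call parity: C − P = S − K·e^(−rT) = 395 − 415·0.9222 = 395 − 382.7130 = 12.2870
C = P + (C − P) = 52.64 + (12.2870) = 64.9270

64.93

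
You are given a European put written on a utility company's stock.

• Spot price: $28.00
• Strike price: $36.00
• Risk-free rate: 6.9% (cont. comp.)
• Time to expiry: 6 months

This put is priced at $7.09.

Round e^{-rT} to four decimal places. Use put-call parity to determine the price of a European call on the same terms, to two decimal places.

e^(−rT) = e^(−0.069·0.5) = 0.9661
Put-call parity: C − P = S − K·e^(−rT) = 28 − 36·0.9661 = 28 − 34.7796 = -6.7796
C = P + (C − P) = 7.09 + (-6.7796) = 0.3104

$0.31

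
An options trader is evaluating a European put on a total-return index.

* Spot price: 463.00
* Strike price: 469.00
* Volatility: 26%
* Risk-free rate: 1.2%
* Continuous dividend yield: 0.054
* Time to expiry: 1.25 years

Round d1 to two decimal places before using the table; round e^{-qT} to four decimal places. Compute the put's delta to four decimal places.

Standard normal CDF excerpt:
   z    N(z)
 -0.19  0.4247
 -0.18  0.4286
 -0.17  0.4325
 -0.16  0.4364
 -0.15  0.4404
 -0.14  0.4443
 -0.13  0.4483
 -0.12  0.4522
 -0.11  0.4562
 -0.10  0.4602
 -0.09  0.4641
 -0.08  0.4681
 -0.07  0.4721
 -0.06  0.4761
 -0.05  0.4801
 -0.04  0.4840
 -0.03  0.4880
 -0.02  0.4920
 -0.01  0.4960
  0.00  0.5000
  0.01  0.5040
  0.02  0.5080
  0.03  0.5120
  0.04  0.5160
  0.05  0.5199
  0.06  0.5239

T = 1.25;  σ√T = 0.2907
d₁ = [ln(463/469) + (0.012 − 0.054 + 0.26²/2)·1.25] / 0.2907 = [-0.0129 − 0.0102] / 0.2907 = -0.0796 ≈ -0.08
N(d₁) = N(-0.08) = 0.4681
Δ_put = exp(−qT)·(N(d₁) − 1) = 0.9347·(0.4681 − 1) = -0.4972

-0.4972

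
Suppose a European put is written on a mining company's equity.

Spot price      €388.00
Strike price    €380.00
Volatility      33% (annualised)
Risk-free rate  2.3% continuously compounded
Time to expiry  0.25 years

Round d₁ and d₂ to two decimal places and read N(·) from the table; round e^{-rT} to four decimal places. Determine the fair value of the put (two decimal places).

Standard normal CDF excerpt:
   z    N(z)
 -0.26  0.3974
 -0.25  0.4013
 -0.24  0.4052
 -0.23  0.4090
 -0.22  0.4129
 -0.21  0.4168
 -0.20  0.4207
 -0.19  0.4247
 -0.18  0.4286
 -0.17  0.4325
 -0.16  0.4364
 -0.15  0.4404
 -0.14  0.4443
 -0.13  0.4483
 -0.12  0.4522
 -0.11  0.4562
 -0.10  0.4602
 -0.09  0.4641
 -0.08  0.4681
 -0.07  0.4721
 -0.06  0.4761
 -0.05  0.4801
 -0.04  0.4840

σ√T = 0.33 × 0.5000 = 0.1650
d₁ = [ln(388/380) + (0.023 + 0.33²/2)·0.25] / 0.1650 = [0.0208 + 0.0194] / 0.1650 = 0.2436 which rounds to 0.24
d₂ = d₁ − σ√T = 0.2436 − 0.1650 = 0.0786 which rounds to 0.08
exp(−rT) = exp(−0.023·0.25) = 0.9943
P = 380·0.9943·N(-0.08) − 388·N(-0.24) = 380·0.9943·0.4681 − 388·0.4052 = 176.8641 − 157.2176 = 19.6465

€19.65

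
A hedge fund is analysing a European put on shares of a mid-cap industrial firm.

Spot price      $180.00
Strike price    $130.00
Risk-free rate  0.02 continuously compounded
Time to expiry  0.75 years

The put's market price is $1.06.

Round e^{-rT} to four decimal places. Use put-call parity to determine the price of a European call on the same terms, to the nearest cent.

e^(−rT) = e^(−0.02·0.75) = 0.9851
Put-call parity: C − P = S − K·e^(−rT) = 180 − 130·0.9851 = 180 − 128.0630 = 51.9370
C = P + (C − P) = 1.06 + (51.9370) = 52.9970

$53.00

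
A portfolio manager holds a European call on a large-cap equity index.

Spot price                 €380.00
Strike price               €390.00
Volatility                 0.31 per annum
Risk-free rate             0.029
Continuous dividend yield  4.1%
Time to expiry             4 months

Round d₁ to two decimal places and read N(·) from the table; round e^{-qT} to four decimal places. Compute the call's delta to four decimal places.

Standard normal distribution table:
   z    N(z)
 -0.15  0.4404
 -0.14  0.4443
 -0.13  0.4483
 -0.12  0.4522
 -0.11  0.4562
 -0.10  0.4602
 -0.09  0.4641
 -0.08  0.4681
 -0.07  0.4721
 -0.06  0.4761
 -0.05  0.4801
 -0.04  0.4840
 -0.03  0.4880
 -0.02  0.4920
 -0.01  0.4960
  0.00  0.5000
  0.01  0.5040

σ√T = 0.31 × 0.5774 = 0.1790
d₁ = [ln(380/390) + (0.029 − 0.041 + ½·0.31²)·0.3333] / (σ√T) = (-0.0260 + 0.0120) / 0.1790 = -0.0780 → -0.08
N(d₁) = N(-0.08) = 0.4681
Δ_call = exp(−qT)·N(d₁) = 0.9864·0.4681 = 0.4617

0.4617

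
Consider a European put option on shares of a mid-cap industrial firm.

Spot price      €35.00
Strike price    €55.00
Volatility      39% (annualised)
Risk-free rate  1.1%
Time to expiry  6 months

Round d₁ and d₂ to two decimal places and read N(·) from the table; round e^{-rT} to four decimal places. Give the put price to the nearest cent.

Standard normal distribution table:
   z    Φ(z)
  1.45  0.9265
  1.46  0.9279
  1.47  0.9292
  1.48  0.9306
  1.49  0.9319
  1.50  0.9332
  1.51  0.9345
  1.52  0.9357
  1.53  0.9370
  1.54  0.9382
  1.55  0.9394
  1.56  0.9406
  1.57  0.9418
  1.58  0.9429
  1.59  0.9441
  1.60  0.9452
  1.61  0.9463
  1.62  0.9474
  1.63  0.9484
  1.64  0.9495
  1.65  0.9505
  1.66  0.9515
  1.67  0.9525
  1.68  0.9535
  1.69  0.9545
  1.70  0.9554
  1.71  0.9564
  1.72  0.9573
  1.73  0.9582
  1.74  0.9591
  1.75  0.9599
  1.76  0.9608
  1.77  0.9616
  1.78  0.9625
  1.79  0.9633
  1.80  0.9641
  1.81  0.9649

€19.98

σ√T = 0.39·√0.5 = 0.2758
d₁ = [ln(35/55) + (0.011 + 0.39²/2)·0.5] / 0.2758 = [-0.4520 + 0.0435] / 0.2758 = -1.4812 ⇒ -1.48
d₂ = d₁ − σ√T = -1.4812 − 0.2758 = -1.7569 ⇒ -1.76
exp(−rT) = exp(−0.011·0.5) = 0.9945
N(−d₂) = N(1.76) = 0.9608;  N(−d₁) = N(1.48) = 0.9306
P = 55·0.9945·0.9608 − 35·0.9306 = 52.5534 − 32.5710 = 19.9824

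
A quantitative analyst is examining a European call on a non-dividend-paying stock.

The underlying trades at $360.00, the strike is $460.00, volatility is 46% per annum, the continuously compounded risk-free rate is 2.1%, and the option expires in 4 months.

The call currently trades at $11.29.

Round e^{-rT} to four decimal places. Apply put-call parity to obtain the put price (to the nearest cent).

exp(−rT) = exp(−0.021·0.3333) = 0.9930
Put-call parity: C − P = S − K·e^(−rT) = 360 − 460·0.9930 = 360 − 456.7800 = -96.7800
P = C − (C − P) = 11.29 − (-96.7800) = 108.0700

$108.07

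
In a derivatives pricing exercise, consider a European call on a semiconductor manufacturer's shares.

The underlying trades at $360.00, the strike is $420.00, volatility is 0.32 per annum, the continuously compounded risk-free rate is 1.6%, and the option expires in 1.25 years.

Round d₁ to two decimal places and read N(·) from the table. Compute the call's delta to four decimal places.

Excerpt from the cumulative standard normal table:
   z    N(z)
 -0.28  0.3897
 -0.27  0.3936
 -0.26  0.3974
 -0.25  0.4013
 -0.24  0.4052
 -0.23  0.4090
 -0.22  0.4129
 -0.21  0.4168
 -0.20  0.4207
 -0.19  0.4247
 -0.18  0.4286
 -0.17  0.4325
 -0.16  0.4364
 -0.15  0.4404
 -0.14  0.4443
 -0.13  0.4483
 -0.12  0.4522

0.4207

σ√T = 0.32 × 1.1180 = 0.3578
d₁ = [ln(360/420) + (0.016 + 0.32²/2)·1.25] / 0.3578 = [-0.1542 + 0.0840] / 0.3578 = -0.1961 ≈ -0.20
N(d₁) = N(-0.20) = 0.4207
Δ_call = N(d₁) = 0.4207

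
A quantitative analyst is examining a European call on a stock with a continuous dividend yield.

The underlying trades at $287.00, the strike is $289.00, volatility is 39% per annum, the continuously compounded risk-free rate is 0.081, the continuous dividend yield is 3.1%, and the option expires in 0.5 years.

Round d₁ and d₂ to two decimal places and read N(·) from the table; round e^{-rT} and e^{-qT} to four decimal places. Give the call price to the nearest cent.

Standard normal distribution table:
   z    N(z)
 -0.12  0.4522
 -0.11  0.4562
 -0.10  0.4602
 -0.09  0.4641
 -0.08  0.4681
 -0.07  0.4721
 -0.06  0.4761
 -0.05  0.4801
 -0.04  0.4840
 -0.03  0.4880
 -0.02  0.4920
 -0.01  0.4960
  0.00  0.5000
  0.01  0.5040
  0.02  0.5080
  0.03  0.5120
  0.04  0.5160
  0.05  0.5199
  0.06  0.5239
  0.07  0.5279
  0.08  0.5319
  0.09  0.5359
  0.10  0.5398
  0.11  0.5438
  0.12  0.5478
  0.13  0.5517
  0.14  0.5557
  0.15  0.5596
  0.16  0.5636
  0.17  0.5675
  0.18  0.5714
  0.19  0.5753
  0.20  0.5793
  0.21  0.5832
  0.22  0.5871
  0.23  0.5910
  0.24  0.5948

$32.68

σ√T = 0.39 × 0.7071 = 0.2758
ln(S/K) + (r − q + σ²/2)T = ln(287/289) + (0.081 − 0.031 + 0.39²/2)·0.5 = -0.0069 + 0.0630 = 0.0561
d₁ = 0.0561 / 0.2758 = 0.2034 which rounds to 0.20
d₂ = d₁ − σ√T = 0.2034 − 0.2758 = -0.0724 which rounds to -0.07
e^(−qT) = e^(−0.031·0.5) = 0.9846;  e^(−rT) = e^(−0.081·0.5) = 0.9603
C = 287·0.9846·N(0.20) − 289·0.9603·N(-0.07) = 287·0.9846·0.5793 − 289·0.9603·0.4721 = 163.6987 − 131.0204 = 32.6784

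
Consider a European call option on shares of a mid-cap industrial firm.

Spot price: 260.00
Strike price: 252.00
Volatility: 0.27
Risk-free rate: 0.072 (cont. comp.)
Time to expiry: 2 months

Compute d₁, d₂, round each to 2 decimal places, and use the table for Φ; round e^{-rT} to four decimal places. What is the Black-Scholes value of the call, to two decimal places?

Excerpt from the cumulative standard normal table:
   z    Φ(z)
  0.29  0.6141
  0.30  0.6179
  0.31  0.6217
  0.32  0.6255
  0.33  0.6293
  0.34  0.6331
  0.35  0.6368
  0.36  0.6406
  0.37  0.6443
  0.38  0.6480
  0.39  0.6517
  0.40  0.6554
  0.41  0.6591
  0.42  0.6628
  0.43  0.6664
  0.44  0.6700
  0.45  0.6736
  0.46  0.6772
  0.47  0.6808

T = 0.1667;  σ√T = 0.1102
d₁ = [ln(260/252) + (0.072 + 0.27²/2)·0.1667] / 0.1102 = [0.0313 + 0.0181] / 0.1102 = 0.4475 ≈ 0.45
d₂ = d₁ − σ√T = 0.4475 − 0.1102 = 0.3373 ≈ 0.34
exp(−rT) = exp(−0.072·0.1667) = 0.9881
C = 260·N(0.45) − 252·0.9881·N(0.34) = 260·0.6736 − 252·0.9881·0.6331 = 175.1360 − 157.6427 = 17.4933

17.49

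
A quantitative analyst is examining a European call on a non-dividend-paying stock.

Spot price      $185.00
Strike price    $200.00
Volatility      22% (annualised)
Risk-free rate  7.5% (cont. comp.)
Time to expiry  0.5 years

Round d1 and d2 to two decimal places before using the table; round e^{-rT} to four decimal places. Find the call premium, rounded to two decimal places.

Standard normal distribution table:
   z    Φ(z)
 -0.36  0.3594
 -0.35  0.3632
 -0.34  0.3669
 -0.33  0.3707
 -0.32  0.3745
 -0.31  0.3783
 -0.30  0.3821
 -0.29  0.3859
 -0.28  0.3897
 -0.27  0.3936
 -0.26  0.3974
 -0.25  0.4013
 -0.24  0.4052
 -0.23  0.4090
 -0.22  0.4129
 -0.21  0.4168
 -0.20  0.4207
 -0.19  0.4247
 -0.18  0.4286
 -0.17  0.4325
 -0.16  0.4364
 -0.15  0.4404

σ√T = 0.22 × 0.7071 = 0.1556
d₁ = [ln(185/200) + (0.075 + 0.22²/2)·0.5] / 0.1556 = [-0.0780 + 0.0496] / 0.1556 = -0.1823 → -0.18
d₂ = d₁ − σ√T = -0.1823 − 0.1556 = -0.3379 → -0.34
e^(−rT) = e^(−0.075·0.5) = 0.9632
C = 185·N(-0.18) − 200·0.9632·N(-0.34) = 185·0.4286 − 200·0.9632·0.3669 = 79.2910 − 70.6796 = 8.6114

$8.61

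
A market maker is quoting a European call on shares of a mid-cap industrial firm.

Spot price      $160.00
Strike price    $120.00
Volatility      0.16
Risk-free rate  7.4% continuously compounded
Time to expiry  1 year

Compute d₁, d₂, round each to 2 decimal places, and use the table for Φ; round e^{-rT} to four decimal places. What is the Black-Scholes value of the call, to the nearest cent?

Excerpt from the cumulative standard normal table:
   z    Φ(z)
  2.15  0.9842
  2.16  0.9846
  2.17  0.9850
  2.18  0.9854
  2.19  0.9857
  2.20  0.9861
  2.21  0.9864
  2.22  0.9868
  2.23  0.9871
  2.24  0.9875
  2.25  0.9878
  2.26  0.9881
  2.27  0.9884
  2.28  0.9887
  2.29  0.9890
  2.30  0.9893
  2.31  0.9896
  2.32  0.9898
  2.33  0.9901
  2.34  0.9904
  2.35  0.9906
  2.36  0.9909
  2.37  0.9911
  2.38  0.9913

$48.65

σ√T = 0.16 × 1.0000 = 0.1600
d₁ = [ln(160/120) + (0.074 + 0.16²/2)·1] / 0.1600 = [0.2877 + 0.0868] / 0.1600 = 2.3405 ≈ 2.34
d₂ = d₁ − σ√T = 2.3405 − 0.1600 = 2.1805 ≈ 2.18
exp(−rT) = exp(−0.074·1) = 0.9287
N(d₁) = N(2.34) = 0.9904;  N(d₂) = N(2.18) = 0.9854
C = 160·0.9904 − 120·0.9287·0.9854 = 158.4640 − 109.8169 = 48.6471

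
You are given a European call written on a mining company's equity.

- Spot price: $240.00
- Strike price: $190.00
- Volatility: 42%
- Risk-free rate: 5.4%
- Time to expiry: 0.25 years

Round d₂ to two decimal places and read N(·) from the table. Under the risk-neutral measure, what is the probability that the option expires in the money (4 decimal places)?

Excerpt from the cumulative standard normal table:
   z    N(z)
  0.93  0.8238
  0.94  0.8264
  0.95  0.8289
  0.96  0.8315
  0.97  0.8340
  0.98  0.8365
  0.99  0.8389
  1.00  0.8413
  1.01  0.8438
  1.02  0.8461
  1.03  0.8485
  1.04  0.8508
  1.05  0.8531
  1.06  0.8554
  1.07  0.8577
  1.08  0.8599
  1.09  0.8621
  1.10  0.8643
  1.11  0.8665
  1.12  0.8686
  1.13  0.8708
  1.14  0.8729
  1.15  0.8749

σ√T = 0.42 × 0.5000 = 0.2100
ln(S/K) + (r + σ²/2)T = ln(240/190) + (0.054 + 0.42²/2)·0.25 = 0.2336 + 0.0355 = 0.2692
d₁ = 0.2692 / 0.2100 = 1.2817 ≈ 1.28
d₂ = d₁ − σ√T = 1.2817 − 0.2100 = 1.0717 ≈ 1.07
Risk-neutral Pr[S_T > K] = N(d₂) = N(1.07) = 0.8577

0.8577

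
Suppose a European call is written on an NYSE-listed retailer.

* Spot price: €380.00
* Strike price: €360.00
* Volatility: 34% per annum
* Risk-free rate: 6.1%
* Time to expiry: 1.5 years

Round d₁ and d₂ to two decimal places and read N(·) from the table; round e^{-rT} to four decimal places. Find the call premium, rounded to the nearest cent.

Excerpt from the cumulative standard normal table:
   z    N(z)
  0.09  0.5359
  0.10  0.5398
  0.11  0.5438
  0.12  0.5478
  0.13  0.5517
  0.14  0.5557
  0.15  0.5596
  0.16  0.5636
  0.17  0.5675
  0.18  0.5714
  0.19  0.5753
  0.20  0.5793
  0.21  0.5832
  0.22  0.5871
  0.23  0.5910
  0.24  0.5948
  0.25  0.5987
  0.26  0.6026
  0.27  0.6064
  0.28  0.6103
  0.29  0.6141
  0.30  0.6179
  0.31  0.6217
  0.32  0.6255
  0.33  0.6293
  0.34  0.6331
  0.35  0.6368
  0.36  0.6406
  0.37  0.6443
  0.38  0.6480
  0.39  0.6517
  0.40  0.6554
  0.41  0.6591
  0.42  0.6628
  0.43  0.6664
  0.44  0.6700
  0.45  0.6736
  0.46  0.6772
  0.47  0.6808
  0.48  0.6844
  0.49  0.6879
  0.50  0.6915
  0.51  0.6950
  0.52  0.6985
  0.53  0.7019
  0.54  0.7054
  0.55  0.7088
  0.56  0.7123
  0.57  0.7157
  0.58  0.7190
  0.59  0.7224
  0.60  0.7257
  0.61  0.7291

€88.11

σ√T = 0.34·√1.5 = 0.4164
d₁ = [ln(380/360) + (0.061 + 0.34²/2)·1.5] / 0.4164 = [0.0541 + 0.1782] / 0.4164 = 0.5578 which rounds to 0.56
d₂ = d₁ − σ√T = 0.5578 − 0.4164 = 0.1414 which rounds to 0.14
exp(−rT) = exp(−0.061·1.5) = 0.9126
C = 380·N(0.56) − 360·0.9126·N(0.14) = 380·0.7123 − 360·0.9126·0.5557 = 270.6740 − 182.5675 = 88.1065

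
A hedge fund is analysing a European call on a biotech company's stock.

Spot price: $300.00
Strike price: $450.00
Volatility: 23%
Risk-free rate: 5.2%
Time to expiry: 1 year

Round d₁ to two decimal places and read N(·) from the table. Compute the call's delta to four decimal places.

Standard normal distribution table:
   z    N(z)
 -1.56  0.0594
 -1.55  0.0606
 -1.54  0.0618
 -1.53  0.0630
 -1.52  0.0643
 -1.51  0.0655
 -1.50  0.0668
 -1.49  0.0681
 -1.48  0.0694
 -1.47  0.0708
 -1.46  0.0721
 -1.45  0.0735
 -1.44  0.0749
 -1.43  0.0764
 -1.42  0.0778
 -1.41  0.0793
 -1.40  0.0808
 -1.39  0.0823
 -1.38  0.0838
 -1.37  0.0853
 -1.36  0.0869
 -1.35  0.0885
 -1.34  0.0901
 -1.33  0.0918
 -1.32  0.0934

T = 1;  σ√T = 0.2300
d₁ = [ln(300/450) + (0.052 + 0.23²/2)·1] / 0.2300 = [-0.4055 + 0.0784] / 0.2300 = -1.4218 ≈ -1.42
N(d₁) = N(-1.42) = 0.0778
Δ_call = N(d₁) = 0.0778

0.0778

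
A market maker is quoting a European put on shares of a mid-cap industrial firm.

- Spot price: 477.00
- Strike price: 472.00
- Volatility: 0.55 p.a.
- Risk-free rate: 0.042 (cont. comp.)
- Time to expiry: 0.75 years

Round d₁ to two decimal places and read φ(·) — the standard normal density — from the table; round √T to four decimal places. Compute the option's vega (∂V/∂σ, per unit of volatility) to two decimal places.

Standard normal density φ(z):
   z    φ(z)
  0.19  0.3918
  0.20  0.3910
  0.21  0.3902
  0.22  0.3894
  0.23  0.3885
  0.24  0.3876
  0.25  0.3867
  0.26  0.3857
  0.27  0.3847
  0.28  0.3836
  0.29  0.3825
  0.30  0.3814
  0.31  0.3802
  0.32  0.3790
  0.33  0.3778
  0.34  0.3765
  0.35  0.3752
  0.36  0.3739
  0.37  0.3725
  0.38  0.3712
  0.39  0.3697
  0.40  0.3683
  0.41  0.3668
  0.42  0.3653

156.06

T = 0.75;  σ√T = 0.4763
ln(S/K) + (r + σ²/2)T = ln(477/472) + (0.042 + 0.55²/2)·0.75 = 0.0105 + 0.1449 = 0.1555
d₁ = 0.1555 / 0.4763 = 0.3264 ⇒ 0.33
√T = √0.75 = 0.8660
φ(d₁) = φ(0.33) = 0.3778
vega = S·φ(d₁)·√T = 477·0.3778·0.8660 = 156.0624
(Call and put vega coincide under Black-Scholes.)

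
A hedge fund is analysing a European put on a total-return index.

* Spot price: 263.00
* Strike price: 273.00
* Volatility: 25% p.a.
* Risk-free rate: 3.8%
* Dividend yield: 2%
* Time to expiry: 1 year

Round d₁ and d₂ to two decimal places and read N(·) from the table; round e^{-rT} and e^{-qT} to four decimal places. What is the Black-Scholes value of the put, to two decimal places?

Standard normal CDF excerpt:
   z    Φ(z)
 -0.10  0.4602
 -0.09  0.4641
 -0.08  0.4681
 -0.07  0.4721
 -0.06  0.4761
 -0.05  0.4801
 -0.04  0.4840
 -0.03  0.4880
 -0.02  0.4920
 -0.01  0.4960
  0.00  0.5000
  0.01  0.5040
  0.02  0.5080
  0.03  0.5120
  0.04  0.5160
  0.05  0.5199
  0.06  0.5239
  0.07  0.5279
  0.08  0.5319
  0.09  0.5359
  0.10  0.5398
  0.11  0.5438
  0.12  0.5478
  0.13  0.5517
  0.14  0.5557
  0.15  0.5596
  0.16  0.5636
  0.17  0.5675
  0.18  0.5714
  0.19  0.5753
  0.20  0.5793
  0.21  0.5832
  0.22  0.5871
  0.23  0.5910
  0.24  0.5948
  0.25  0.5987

28.48

σ√T = 0.25·√1 = 0.2500
d₁ = [ln(263/273) + (0.038 − 0.02 + 0.25²/2)·1] / 0.2500 = [-0.0373 + 0.0493] / 0.2500 = 0.0477 ≈ 0.05
d₂ = d₁ − σ√T = 0.0477 − 0.2500 = -0.2023 ≈ -0.20
e^(−qT) = e^(−0.02·1) = 0.9802;  e^(−rT) = e^(−0.038·1) = 0.9627
P = 273·0.9627·N(0.20) − 263·0.9802·N(-0.05) = 273·0.9627·0.5793 − 263·0.9802·0.4801 = 152.2499 − 123.7662 = 28.4837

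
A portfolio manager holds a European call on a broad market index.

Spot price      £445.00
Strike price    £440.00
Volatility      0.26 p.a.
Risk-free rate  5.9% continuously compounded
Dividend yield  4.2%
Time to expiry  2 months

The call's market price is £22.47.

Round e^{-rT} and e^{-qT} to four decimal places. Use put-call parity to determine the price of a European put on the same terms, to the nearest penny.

exp(−qT) = exp(−0.042·0.1667) = 0.9930;  exp(−rT) = exp(−0.059·0.1667) = 0.9902
Put-call parity: C − P = S·e^(−qT) − K·e^(−rT) = 445·0.9930 − 440·0.9902 = 441.8850 − 435.6880 = 6.1970
P = C − (C − P) = 22.47 − (6.1970) = 16.2730

£16.27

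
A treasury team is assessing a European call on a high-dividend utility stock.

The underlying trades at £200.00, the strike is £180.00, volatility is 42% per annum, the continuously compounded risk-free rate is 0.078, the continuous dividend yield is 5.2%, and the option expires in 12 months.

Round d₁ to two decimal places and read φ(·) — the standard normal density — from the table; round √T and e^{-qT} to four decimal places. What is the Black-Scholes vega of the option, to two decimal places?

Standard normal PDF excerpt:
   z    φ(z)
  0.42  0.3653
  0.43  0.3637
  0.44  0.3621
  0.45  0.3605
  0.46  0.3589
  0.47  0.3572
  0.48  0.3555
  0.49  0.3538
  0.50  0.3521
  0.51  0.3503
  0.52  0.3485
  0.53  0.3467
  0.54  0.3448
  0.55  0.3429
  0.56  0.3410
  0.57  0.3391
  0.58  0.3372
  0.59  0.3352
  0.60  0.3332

σ√T = 0.42·√1 = 0.4200
d₁ = [ln(200/180) + (0.078 − 0.052 + 0.42²/2)·1] / 0.4200 = [0.1054 + 0.1142] / 0.4200 = 0.5228 which rounds to 0.52
√T = √1 = 1.0000
φ(d₁) = φ(0.52) = 0.3485
e^(−qT) = e^(−0.052·1) = 0.9493
vega = S·e^(−qT)·φ(d₁)·√T = 200·0.9493·0.3485·1.0000 = 66.1662

66.17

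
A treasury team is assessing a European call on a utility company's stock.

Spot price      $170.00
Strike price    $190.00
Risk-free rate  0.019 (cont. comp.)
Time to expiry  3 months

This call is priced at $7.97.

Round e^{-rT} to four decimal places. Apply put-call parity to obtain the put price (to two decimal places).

$27.08

e^(−rT) = e^(−0.019·0.25) = 0.9953
Put-call parity: C − P = S − K·e^(−rT) = 170 − 190·0.9953 = 170 − 189.1070 = -19.1070
P = C − (C − P) = 7.97 − (-19.1070) = 27.0770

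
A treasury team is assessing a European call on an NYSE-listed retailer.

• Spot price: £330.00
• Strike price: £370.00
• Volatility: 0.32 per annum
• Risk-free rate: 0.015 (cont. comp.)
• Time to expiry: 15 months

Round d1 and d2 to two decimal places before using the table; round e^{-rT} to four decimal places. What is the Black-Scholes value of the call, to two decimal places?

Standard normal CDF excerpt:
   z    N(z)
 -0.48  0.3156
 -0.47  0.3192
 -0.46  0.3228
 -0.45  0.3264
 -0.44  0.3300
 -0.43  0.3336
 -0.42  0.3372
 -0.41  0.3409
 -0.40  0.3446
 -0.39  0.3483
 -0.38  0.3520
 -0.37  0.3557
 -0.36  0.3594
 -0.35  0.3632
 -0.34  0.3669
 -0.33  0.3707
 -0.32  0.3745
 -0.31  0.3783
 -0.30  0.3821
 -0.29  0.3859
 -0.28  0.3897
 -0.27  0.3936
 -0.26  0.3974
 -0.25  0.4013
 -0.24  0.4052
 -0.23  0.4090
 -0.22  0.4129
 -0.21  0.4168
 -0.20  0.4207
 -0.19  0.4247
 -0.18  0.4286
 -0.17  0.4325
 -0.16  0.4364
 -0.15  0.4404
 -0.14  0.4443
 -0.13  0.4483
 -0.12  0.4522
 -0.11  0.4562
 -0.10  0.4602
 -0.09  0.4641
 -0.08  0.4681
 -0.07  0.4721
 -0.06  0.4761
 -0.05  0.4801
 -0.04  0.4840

£34.63

σ√T = 0.32 × 1.1180 = 0.3578
ln(S/K) + (r + σ²/2)T = ln(330/370) + (0.015 + 0.32²/2)·1.25 = -0.1144 + 0.0828 = -0.0317
d₁ = -0.0317 / 0.3578 = -0.0885 → -0.09
d₂ = d₁ − σ√T = -0.0885 − 0.3578 = -0.4463 → -0.45
e^(−rT) = e^(−0.015·1.25) = 0.9814
N(d₁) = N(-0.09) = 0.4641;  N(d₂) = N(-0.45) = 0.3264
C = 330·0.4641 − 370·0.9814·0.3264 = 153.1530 − 118.5217 = 34.6313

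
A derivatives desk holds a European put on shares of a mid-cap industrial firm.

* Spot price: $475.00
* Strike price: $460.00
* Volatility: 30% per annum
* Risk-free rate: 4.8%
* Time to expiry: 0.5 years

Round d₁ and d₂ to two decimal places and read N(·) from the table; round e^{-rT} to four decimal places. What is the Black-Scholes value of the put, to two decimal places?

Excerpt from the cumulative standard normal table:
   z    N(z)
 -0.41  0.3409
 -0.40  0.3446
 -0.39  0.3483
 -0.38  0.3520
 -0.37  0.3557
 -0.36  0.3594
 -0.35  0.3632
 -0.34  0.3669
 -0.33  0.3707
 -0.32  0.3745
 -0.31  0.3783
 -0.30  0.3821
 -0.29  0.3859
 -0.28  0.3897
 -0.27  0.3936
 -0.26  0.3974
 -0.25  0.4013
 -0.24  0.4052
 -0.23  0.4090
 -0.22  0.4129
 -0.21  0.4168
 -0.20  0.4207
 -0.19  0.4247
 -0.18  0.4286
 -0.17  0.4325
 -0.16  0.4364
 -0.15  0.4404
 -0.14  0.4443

σ√T = 0.3·√0.5 = 0.2121
d₁ = [ln(475/460) + (0.048 + ½·0.3²)·0.5] / (σ√T) = (0.0321 + 0.0465) / 0.2121 = 0.3705 ⇒ 0.37
d₂ = 0.3705 − 0.2121 = 0.1583 ⇒ 0.16
e^(−rT) = e^(−0.048·0.5) = 0.9763
N(−d₂) = N(-0.16) = 0.4364;  N(−d₁) = N(-0.37) = 0.3557
P = 460·0.9763·0.4364 − 475·0.3557 = 195.9864 − 168.9575 = 27.0289

$27.03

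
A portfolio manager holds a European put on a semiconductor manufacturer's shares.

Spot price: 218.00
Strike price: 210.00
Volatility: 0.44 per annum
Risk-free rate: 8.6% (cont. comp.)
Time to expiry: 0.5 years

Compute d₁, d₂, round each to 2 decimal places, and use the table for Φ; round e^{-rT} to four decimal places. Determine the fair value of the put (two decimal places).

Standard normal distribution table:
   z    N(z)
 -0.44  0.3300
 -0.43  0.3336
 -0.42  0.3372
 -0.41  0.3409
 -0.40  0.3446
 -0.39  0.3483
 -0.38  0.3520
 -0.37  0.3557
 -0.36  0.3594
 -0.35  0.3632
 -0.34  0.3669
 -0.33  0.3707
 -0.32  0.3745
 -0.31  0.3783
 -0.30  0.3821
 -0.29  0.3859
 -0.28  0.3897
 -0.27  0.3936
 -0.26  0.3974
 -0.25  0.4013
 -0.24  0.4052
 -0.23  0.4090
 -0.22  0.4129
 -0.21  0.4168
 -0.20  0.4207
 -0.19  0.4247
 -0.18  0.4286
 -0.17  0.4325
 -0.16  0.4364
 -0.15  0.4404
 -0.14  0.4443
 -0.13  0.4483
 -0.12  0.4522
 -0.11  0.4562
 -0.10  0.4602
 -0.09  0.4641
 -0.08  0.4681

σ√T = 0.44 × 0.7071 = 0.3111
ln(S/K) + (r + σ²/2)T = ln(218/210) + (0.086 + 0.44²/2)·0.5 = 0.0374 + 0.0914 = 0.1288
d₁ = 0.1288 / 0.3111 = 0.4139 which rounds to 0.41
d₂ = d₁ − σ√T = 0.4139 − 0.3111 = 0.1028 which rounds to 0.10
e^(−rT) = e^(−0.086·0.5) = 0.9579
N(−d₂) = N(-0.10) = 0.4602;  N(−d₁) = N(-0.41) = 0.3409
P = 210·0.9579·0.4602 − 218·0.3409 = 92.5734 − 74.3162 = 18.2572

18.26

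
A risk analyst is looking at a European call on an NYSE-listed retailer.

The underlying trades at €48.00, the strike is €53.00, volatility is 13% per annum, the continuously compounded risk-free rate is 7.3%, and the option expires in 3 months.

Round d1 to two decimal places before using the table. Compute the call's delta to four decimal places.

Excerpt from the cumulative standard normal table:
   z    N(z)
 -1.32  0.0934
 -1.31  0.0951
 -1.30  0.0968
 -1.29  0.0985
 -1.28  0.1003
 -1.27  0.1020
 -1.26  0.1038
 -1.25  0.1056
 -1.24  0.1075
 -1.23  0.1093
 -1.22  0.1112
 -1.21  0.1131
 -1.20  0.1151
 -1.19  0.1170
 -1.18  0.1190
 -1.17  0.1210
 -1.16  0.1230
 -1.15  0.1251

T = 0.25;  σ√T = 0.0650
d₁ = [ln(48/53) + (0.073 + 0.13²/2)·0.25] / 0.0650 = [-0.0991 + 0.0204] / 0.0650 = -1.2112 → -1.21
N(d₁) = N(-1.21) = 0.1131
Δ_call = N(d₁) = 0.1131

0.1131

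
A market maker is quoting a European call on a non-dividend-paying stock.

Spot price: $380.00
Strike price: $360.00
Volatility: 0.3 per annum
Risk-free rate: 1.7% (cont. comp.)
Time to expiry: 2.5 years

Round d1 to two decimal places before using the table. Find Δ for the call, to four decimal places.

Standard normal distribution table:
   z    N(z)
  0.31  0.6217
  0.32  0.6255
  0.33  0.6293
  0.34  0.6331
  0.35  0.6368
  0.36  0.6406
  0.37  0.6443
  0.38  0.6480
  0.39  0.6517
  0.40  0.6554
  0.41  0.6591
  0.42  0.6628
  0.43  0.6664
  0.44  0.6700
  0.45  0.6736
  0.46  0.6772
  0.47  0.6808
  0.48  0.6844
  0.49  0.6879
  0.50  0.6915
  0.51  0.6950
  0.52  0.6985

σ√T = 0.3 × 1.5811 = 0.4743
ln(S/K) + (r + σ²/2)T = ln(380/360) + (0.017 + 0.3²/2)·2.5 = 0.0541 + 0.1550 = 0.2091
d₁ = 0.2091 / 0.4743 = 0.4408 ≈ 0.44
N(d₁) = N(0.44) = 0.6700
Δ_call = N(d₁) = 0.6700

0.6700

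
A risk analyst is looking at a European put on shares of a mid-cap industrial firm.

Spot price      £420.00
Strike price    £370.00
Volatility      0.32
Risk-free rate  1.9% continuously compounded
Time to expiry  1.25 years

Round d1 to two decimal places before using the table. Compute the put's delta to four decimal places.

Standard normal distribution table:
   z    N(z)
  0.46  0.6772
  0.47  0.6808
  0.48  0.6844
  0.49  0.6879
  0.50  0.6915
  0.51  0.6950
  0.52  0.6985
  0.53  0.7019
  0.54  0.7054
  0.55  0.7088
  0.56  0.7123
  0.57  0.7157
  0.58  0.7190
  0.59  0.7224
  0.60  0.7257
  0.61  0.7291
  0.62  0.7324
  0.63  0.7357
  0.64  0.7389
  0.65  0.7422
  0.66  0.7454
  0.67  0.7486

-0.2743

T = 1.25;  σ√T = 0.3578
ln(S/K) + (r + σ²/2)T = ln(420/370) + (0.019 + 0.32²/2)·1.25 = 0.1268 + 0.0877 = 0.2145
d₁ = 0.2145 / 0.3578 = 0.5996 → 0.60
N(d₁) = N(0.60) = 0.7257
Δ_put = N(d₁) − 1 = 0.7257 − 1 = -0.2743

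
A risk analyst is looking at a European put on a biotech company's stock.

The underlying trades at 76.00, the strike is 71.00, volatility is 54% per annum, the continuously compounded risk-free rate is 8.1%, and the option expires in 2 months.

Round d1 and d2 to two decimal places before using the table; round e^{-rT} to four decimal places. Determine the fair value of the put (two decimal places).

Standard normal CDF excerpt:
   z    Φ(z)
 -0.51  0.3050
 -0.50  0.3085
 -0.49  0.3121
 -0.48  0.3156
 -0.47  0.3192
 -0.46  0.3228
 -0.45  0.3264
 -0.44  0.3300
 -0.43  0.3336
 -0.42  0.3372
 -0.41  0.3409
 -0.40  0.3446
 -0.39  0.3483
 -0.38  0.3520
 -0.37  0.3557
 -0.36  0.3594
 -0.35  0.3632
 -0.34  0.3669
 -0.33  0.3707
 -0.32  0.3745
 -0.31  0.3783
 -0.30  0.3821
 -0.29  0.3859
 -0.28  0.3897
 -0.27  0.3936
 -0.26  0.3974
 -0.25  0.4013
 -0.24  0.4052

σ√T = 0.54 × 0.4082 = 0.2205
ln(S/K) + (r + σ²/2)T = ln(76/71) + (0.081 + 0.54²/2)·0.1667 = 0.0681 + 0.0378 = 0.1059
d₁ = 0.1059 / 0.2205 = 0.4802 ≈ 0.48
d₂ = d₁ − σ√T = 0.4802 − 0.2205 = 0.2597 ≈ 0.26
e^(−rT) = e^(−0.081·0.1667) = 0.9866
P = 71·0.9866·N(-0.26) − 76·N(-0.48) = 71·0.9866·0.3974 − 76·0.3156 = 27.8373 − 23.9856 = 3.8517

3.85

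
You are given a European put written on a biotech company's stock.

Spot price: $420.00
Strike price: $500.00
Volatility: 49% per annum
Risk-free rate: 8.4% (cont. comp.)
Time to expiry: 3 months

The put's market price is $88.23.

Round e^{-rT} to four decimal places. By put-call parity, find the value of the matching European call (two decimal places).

$18.63

exp(−rT) = exp(−0.084·0.25) = 0.9792
Put-call parity: C − P = S − K·e^(−rT) = 420 − 500·0.9792 = 420 − 489.6000 = -69.6000
C = P + (C − P) = 88.23 + (-69.6000) = 18.6300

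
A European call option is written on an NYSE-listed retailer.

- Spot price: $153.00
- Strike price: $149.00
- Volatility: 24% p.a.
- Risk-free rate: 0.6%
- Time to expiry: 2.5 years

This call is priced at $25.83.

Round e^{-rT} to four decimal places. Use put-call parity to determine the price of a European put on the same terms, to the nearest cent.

$19.61

exp(−rT) = exp(−0.006·2.5) = 0.9851
Put-call parity: C − P = S − K·e^(−rT) = 153 − 149·0.9851 = 153 − 146.7799 = 6.2201
P = C − (C − P) = 25.83 − (6.2201) = 19.6099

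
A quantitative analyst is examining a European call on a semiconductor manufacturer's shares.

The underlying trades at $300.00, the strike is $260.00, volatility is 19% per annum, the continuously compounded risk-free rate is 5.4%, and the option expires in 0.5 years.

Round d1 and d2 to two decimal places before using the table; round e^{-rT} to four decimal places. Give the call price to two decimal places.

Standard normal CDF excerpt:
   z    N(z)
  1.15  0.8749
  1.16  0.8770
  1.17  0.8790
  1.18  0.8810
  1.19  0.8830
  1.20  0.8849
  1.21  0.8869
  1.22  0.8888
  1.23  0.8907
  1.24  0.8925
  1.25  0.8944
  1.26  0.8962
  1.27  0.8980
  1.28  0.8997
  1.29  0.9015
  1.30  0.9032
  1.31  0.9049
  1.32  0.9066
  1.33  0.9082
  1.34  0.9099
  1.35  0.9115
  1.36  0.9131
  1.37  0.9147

$48.51

T = 0.5;  σ√T = 0.1344
ln(S/K) + (r + σ²/2)T = ln(300/260) + (0.054 + 0.19²/2)·0.5 = 0.1431 + 0.0360 = 0.1791
d₁ = 0.1791 / 0.1344 = 1.3333 ⇒ 1.33
d₂ = d₁ − σ√T = 1.3333 − 0.1344 = 1.1989 ⇒ 1.20
e^(−rT) = e^(−0.054·0.5) = 0.9734
N(d₁) = N(1.33) = 0.9082;  N(d₂) = N(1.20) = 0.8849
C = 300·0.9082 − 260·0.9734·0.8849 = 272.4600 − 223.9540 = 48.5060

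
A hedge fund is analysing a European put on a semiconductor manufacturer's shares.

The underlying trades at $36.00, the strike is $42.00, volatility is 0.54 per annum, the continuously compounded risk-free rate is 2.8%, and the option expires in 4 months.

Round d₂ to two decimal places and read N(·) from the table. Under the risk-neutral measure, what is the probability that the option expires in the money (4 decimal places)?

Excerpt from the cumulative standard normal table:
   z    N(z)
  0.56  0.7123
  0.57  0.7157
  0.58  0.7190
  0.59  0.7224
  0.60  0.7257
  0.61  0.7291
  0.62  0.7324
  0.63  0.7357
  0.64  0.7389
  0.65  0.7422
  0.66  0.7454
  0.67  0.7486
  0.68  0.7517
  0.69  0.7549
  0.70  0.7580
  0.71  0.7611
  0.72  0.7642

σ√T = 0.54 × 0.5774 = 0.3118
d₁ = [ln(36/42) + (0.028 + 0.54²/2)·0.3333] / 0.3118 = [-0.1542 + 0.0579] / 0.3118 = -0.3086 ⇒ -0.31
d₂ = d₁ − σ√T = -0.3086 − 0.3118 = -0.6204 ⇒ -0.62
Risk-neutral Pr[S_T < K] = N(−d₂) = N(0.62) = 0.7324

0.7324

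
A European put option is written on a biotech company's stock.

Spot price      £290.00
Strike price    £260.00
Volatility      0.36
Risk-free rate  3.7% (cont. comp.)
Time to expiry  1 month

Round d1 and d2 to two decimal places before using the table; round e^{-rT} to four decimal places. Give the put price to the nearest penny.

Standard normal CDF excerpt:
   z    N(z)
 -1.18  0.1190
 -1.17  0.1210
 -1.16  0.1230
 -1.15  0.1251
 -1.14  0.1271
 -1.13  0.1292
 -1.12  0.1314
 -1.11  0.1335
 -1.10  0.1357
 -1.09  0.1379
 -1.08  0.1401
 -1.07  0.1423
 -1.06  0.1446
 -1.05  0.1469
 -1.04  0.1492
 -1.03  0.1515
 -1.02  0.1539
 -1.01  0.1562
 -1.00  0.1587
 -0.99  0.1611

T = 0.08333;  σ√T = 0.1039
d₁ = [ln(290/260) + (0.037 + 0.36²/2)·0.08333] / 0.1039 = [0.1092 + 0.0085] / 0.1039 = 1.1324 ≈ 1.13
d₂ = d₁ − σ√T = 1.1324 − 0.1039 = 1.0285 ≈ 1.03
e^(−rT) = e^(−0.037·0.08333) = 0.9969
N(−d₂) = N(-1.03) = 0.1515;  N(−d₁) = N(-1.13) = 0.1292
P = 260·0.9969·0.1515 − 290·0.1292 = 39.2679 − 37.4680 = 1.7999

£1.80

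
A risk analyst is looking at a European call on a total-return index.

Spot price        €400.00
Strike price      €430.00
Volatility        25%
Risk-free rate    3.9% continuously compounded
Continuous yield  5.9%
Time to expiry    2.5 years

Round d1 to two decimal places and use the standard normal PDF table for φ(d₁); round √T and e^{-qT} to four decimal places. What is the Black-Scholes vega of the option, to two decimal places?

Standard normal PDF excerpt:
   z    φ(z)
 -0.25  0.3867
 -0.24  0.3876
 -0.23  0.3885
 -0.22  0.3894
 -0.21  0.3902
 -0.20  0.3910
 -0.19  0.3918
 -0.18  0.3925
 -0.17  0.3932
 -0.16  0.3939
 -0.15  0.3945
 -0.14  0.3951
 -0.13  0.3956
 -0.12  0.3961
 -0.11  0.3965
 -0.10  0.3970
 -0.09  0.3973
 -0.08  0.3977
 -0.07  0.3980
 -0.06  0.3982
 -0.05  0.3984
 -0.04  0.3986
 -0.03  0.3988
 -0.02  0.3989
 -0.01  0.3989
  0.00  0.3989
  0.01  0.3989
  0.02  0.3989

σ√T = 0.25·√2.5 = 0.3953
d₁ = [ln(400/430) + (0.039 − 0.059 + 0.25²/2)·2.5] / 0.3953 = [-0.0723 + 0.0281] / 0.3953 = -0.1118 ⇒ -0.11
√T = √2.5 = 1.5811
φ(d₁) = φ(-0.11) = 0.3965
exp(−qT) = exp(−0.059·2.5) = 0.8629
vega = S·exp(−qT)·φ(d₁)·√T = 400·0.8629·0.3965·1.5811 = 216.3829
(Call and put vega coincide under Black-Scholes.)

216.38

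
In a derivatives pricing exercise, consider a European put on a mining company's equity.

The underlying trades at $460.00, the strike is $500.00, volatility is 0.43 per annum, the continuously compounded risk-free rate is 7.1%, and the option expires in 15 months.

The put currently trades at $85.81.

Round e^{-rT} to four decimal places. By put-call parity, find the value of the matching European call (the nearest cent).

e^(−rT) = e^(−0.071·1.25) = 0.9151
Put-call parity: C − P = S − K·e^(−rT) = 460 − 500·0.9151 = 460 − 457.5500 = 2.4500
C = P + (C − P) = 85.81 + (2.4500) = 88.2600

$88.26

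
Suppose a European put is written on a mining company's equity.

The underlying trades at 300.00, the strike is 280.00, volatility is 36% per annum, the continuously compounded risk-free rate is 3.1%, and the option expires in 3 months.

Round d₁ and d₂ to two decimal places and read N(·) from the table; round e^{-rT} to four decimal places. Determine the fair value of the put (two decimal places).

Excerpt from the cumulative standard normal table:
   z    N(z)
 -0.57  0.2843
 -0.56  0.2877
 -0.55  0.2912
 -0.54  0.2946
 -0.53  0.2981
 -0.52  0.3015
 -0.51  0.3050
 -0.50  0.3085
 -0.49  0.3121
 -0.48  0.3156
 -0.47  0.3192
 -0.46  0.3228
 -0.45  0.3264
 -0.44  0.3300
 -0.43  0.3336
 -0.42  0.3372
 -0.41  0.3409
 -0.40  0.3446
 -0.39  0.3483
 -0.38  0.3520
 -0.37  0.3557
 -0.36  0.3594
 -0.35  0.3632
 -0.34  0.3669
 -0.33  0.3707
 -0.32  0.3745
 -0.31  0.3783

σ√T = 0.36·√0.25 = 0.1800
d₁ = [ln(300/280) + (0.031 + ½·0.36²)·0.25] / (σ√T) = (0.0690 + 0.0239) / 0.1800 = 0.5163 ≈ 0.52
d₂ = 0.5163 − 0.1800 = 0.3363 ≈ 0.34
e^(−rT) = e^(−0.031·0.25) = 0.9923
N(−d₂) = N(-0.34) = 0.3669;  N(−d₁) = N(-0.52) = 0.3015
P = 280·0.9923·0.3669 − 300·0.3015 = 101.9410 − 90.4500 = 11.4910

11.49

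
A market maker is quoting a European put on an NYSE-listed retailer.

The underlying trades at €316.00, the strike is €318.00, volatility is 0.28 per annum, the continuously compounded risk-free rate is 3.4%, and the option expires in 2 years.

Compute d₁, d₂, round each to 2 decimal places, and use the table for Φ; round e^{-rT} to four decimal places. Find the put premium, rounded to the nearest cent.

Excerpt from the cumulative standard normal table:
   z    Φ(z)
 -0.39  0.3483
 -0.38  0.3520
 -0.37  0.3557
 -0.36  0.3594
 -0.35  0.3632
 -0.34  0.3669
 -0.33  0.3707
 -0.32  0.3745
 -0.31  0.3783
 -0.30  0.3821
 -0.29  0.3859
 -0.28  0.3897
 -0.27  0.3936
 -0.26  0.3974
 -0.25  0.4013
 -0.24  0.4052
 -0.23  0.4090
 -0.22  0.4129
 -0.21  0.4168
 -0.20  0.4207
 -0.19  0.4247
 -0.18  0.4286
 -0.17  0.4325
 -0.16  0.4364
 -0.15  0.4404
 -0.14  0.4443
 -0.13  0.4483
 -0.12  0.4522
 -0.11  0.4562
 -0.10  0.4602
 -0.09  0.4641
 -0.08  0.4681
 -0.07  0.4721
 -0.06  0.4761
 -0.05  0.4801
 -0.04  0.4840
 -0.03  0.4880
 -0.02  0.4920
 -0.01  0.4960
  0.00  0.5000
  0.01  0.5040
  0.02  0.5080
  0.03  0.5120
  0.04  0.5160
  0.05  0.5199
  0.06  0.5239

€38.54

T = 2;  σ√T = 0.3960
d₁ = [ln(316/318) + (0.034 + 0.28²/2)·2] / 0.3960 = [-0.0063 + 0.1464] / 0.3960 = 0.3538 → 0.35
d₂ = d₁ − σ√T = 0.3538 − 0.3960 = -0.0422 → -0.04
exp(−rT) = exp(−0.034·2) = 0.9343
N(−d₂) = N(0.04) = 0.5160;  N(−d₁) = N(-0.35) = 0.3632
P = 318·0.9343·0.5160 − 316·0.3632 = 153.3074 − 114.7712 = 38.5362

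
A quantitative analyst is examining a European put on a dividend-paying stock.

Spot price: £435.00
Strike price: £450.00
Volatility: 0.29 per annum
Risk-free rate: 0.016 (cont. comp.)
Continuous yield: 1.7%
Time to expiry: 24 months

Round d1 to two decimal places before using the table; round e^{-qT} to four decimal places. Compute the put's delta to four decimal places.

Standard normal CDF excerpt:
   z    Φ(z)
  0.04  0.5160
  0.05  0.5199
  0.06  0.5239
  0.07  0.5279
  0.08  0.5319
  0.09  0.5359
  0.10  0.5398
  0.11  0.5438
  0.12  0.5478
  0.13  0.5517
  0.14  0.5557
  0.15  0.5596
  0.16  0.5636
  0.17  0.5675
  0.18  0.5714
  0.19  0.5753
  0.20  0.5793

-0.4371

σ√T = 0.29·√2 = 0.4101
ln(S/K) + (r − q + σ²/2)T = ln(435/450) + (0.016 − 0.017 + 0.29²/2)·2 = -0.0339 + 0.0821 = 0.0482
d₁ = 0.0482 / 0.4101 = 0.1175 ≈ 0.12
N(d₁) = N(0.12) = 0.5478
Δ_put = e^(−qT)·(N(d₁) − 1) = 0.9666·(0.5478 − 1) = -0.4371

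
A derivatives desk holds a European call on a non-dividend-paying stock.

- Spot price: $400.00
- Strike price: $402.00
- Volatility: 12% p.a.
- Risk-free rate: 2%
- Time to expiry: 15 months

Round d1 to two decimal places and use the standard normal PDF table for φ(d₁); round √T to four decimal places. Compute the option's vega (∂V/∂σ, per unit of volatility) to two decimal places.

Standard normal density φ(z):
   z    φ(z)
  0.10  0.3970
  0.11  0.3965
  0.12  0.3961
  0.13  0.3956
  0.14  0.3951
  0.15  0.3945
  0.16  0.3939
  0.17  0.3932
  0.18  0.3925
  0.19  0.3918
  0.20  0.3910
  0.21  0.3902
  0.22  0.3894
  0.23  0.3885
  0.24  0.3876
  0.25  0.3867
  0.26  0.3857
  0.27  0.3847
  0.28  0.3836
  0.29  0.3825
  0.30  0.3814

σ√T = 0.12·√1.25 = 0.1342
d₁ = [ln(400/402) + (0.02 + 0.12²/2)·1.25] / 0.1342 = [-0.0050 + 0.0340] / 0.1342 = 0.2162 ≈ 0.22
√T = √1.25 = 1.1180
φ(d₁) = φ(0.22) = 0.3894
vega = S·φ(d₁)·√T = 400·0.3894·1.1180 = 174.1397
(Vega is the same for a European call and put with the same parameters.)

174.14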